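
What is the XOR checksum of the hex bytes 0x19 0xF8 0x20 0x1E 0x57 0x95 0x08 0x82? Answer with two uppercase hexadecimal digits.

97

XOR the bytes together:
  start with 0x19
  0x19 ⊕ 0xF8 = 0xE1
  0xE1 ⊕ 0x20 = 0xC1
  0xC1 ⊕ 0x1E = 0xDF
  0xDF ⊕ 0x57 = 0x88
  0x88 ⊕ 0x95 = 0x1D
  0x1D ⊕ 0x08 = 0x15
  0x15 ⊕ 0x82 = 0x97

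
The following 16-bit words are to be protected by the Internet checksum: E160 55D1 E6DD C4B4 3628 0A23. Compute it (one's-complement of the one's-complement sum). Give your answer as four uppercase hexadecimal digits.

One's-complement addition (fold any carry out of bit 15 back into bit 0):
  0xE160 + 0x55D1 = 0x13731 → wrap carry → 0x3732
  0x3732 + 0xE6DD = 0x11E0F → wrap carry → 0x1E10
  0x1E10 + 0xC4B4 = 0x0E2C4
  0xE2C4 + 0x3628 = 0x118EC → wrap carry → 0x18ED
  0x18ED + 0x0A23 = 0x02310
One's-complement sum = 0x2310.
Checksum = ~0x2310 & 0xFFFF = 0xDCEF.

DCEF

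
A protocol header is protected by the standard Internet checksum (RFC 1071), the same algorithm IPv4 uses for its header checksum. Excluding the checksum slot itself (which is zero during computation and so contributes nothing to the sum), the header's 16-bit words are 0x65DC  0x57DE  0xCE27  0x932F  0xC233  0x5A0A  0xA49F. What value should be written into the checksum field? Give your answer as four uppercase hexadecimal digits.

One's-complement addition (fold any carry out of bit 15 back into bit 0):
  0x65DC + 0x57DE = 0x0BDBA
  0xBDBA + 0xCE27 = 0x18BE1 → wrap carry → 0x8BE2
  0x8BE2 + 0x932F = 0x11F11 → wrap carry → 0x1F12
  0x1F12 + 0xC233 = 0x0E145
  0xE145 + 0x5A0A = 0x13B4F → wrap carry → 0x3B50
  0x3B50 + 0xA49F = 0x0DFEF
One's-complement sum = 0xDFEF.
Checksum = ~0xDFEF & 0xFFFF = 0x2010.

2010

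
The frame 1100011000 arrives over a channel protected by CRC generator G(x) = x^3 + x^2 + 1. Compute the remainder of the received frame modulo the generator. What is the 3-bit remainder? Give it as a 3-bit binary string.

100

Modulo-2 division of 1100011000 by 1101:
  pos 0: 1100 XOR 1101 = 0001
  pos 3: 1011 XOR 1101 = 0110
  pos 4: 1100 XOR 1101 = 0001
Remainder = 100 (nonzero — an error is detected).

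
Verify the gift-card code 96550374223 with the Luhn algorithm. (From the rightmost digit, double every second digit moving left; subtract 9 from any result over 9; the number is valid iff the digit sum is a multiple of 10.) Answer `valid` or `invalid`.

invalid

From the right, keep odd positions and double even positions (subtract 9 from any doubled value over 9):
  doubled (positions 2,4,...): 4 8 6 1 3 → sum 22
  kept (positions 1,3,...): 3 2 7 0 5 9 → sum 26
Total = 48.
48 mod 10 = 8, so the number is invalid.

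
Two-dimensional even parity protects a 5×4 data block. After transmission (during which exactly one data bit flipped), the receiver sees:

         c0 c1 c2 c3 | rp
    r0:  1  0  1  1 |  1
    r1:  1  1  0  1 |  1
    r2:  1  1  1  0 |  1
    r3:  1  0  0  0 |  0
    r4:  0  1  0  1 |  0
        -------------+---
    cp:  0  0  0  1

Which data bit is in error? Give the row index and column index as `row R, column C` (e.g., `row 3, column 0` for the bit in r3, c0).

Recompute each row's even parity and compare to rp:
  r0: data parity 1, sent rp 1 → ok
  r1: data parity 1, sent rp 1 → ok
  r2: data parity 1, sent rp 1 → ok
  r3: data parity 1, sent rp 0 → mismatch
  r4: data parity 0, sent rp 0 → ok
Recompute each column's even parity and compare to cp:
  c0: data parity 0, sent cp 0 → ok
  c1: data parity 1, sent cp 0 → mismatch
  c2: data parity 0, sent cp 0 → ok
  c3: data parity 1, sent cp 1 → ok
Exactly one row (r3) and one column (c1) fail → the flipped bit is at their intersection.

row 3, column 1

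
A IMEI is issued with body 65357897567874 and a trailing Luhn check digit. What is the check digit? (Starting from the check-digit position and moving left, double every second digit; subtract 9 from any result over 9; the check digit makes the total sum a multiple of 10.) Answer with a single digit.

4

Partial digits right→left: 4 7 8 7 6 5 7 9 8 7 5 3 5 6
Double every second digit counting from the check-digit position (so the 1st, 3rd, 5th, ... of the partial from the right).
  doubled (with −9 where >9): 8 7 3 5 7 1 1 → sum 32
  kept as-is: 7 7 5 9 7 3 6 → sum 44
Total = 32 + 44 = 76.
Check digit = (10 − (76 mod 10)) mod 10 = 4.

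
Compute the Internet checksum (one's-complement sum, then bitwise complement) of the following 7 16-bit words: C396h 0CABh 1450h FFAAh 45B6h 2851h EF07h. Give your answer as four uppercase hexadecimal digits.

One's-complement addition (fold any carry out of bit 15 back into bit 0):
  0xC396 + 0x0CAB = 0x0D041
  0xD041 + 0x1450 = 0x0E491
  0xE491 + 0xFFAA = 0x1E43B → wrap carry → 0xE43C
  0xE43C + 0x45B6 = 0x129F2 → wrap carry → 0x29F3
  0x29F3 + 0x2851 = 0x05244
  0x5244 + 0xEF07 = 0x1414B → wrap carry → 0x414C
One's-complement sum = 0x414C.
Checksum = ~0x414C & 0xFFFF = 0xBEB3.

BEB3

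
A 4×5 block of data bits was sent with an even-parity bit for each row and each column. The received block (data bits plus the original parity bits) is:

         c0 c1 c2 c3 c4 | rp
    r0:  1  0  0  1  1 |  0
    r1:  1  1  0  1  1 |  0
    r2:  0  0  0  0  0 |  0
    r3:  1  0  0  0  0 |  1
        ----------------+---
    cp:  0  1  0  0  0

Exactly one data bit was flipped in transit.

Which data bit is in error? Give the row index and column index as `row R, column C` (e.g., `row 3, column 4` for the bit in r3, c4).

row 0, column 0

Recompute each row's even parity and compare to rp:
  r0: data parity 1, sent rp 0 → mismatch
  r1: data parity 0, sent rp 0 → ok
  r2: data parity 0, sent rp 0 → ok
  r3: data parity 1, sent rp 1 → ok
Recompute each column's even parity and compare to cp:
  c0: data parity 1, sent cp 0 → mismatch
  c1: data parity 1, sent cp 1 → ok
  c2: data parity 0, sent cp 0 → ok
  c3: data parity 0, sent cp 0 → ok
  c4: data parity 0, sent cp 0 → ok
Exactly one row (r0) and one column (c0) fail → the flipped bit is at their intersection.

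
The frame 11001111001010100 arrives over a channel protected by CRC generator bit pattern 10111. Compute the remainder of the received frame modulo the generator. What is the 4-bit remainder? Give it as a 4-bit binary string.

1011

Modulo-2 division of 11001111001010100 by 10111:
  pos 0: 11001 XOR 10111 = 01110
  pos 1: 11101 XOR 10111 = 01010
  pos 2: 10101 XOR 10111 = 00010
  pos 5: 10100 XOR 10111 = 00011
  pos 8: 11101 XOR 10111 = 01010
  pos 9: 10100 XOR 10111 = 00011
  pos 12: 11100 XOR 10111 = 01011
Remainder = 1011 (nonzero — an error is detected).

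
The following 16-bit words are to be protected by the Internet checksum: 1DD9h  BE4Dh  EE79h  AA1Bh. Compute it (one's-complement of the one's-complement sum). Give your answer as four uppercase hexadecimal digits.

One's-complement addition (fold any carry out of bit 15 back into bit 0):
  0x1DD9 + 0xBE4D = 0x0DC26
  0xDC26 + 0xEE79 = 0x1CA9F → wrap carry → 0xCAA0
  0xCAA0 + 0xAA1B = 0x174BB → wrap carry → 0x74BC
One's-complement sum = 0x74BC.
Checksum = ~0x74BC & 0xFFFF = 0x8B43.

8B43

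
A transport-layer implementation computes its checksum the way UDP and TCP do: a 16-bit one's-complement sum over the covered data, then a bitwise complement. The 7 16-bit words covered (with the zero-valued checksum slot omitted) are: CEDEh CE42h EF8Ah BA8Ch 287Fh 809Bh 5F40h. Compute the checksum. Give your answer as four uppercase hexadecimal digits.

One's-complement addition (fold any carry out of bit 15 back into bit 0):
  0xCEDE + 0xCE42 = 0x19D20 → wrap carry → 0x9D21
  0x9D21 + 0xEF8A = 0x18CAB → wrap carry → 0x8CAC
  0x8CAC + 0xBA8C = 0x14738 → wrap carry → 0x4739
  0x4739 + 0x287F = 0x06FB8
  0x6FB8 + 0x809B = 0x0F053
  0xF053 + 0x5F40 = 0x14F93 → wrap carry → 0x4F94
One's-complement sum = 0x4F94.
Checksum = ~0x4F94 & 0xFFFF = 0xB06B.

B06B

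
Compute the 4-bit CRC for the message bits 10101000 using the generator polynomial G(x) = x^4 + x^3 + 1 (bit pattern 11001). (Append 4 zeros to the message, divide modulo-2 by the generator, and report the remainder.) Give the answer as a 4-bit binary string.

Append 4 zeros: 101010000000. Divide by 11001 (XOR where the leading bit is 1):
  pos 0: 10101 XOR 11001 = 01100
  pos 1: 11000 XOR 11001 = 00001
  pos 5: 10000 XOR 11001 = 01001
  pos 6: 10010 XOR 11001 = 01011
  pos 7: 10110 XOR 11001 = 01111
Remainder (last 4 bits) = 1111. This is the CRC / FCS.

1111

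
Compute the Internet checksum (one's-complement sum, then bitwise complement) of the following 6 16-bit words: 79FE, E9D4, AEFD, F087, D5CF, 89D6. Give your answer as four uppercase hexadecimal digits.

9D00

One's-complement addition (fold any carry out of bit 15 back into bit 0):
  0x79FE + 0xE9D4 = 0x163D2 → wrap carry → 0x63D3
  0x63D3 + 0xAEFD = 0x112D0 → wrap carry → 0x12D1
  0x12D1 + 0xF087 = 0x10358 → wrap carry → 0x0359
  0x0359 + 0xD5CF = 0x0D928
  0xD928 + 0x89D6 = 0x162FE → wrap carry → 0x62FF
One's-complement sum = 0x62FF.
Checksum = ~0x62FF & 0xFFFF = 0x9D00.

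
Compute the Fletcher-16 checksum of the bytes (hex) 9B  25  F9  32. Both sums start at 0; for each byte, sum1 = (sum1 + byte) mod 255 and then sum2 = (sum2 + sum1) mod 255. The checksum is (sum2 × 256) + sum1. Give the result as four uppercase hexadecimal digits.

04EC

Running sums (mod 255):
  after byte 0 (9B): sum1=155, sum2=155
  after byte 1 (25): sum1=192, sum2=92
  after byte 2 (F9): sum1=186, sum2=23
  after byte 3 (32): sum1=236, sum2=4
Checksum = sum2·256 + sum1 = 4·256 + 236 = 1260 = 0x04EC.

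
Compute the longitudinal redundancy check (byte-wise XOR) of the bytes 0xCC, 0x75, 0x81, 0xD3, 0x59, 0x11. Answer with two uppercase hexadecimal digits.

XOR the bytes together:
  start with 0xCC
  0xCC ⊕ 0x75 = 0xB9
  0xB9 ⊕ 0x81 = 0x38
  0x38 ⊕ 0xD3 = 0xEB
  0xEB ⊕ 0x59 = 0xB2
  0xB2 ⊕ 0x11 = 0xA3

A3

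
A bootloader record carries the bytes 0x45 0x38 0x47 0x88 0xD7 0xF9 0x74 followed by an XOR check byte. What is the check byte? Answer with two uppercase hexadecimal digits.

E8

XOR the bytes together:
  start with 0x45
  0x45 ⊕ 0x38 = 0x7D
  0x7D ⊕ 0x47 = 0x3A
  0x3A ⊕ 0x88 = 0xB2
  0xB2 ⊕ 0xD7 = 0x65
  0x65 ⊕ 0xF9 = 0x9C
  0x9C ⊕ 0x74 = 0xE8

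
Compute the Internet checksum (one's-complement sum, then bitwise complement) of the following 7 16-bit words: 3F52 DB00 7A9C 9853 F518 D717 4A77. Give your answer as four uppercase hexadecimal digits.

One's-complement addition (fold any carry out of bit 15 back into bit 0):
  0x3F52 + 0xDB00 = 0x11A52 → wrap carry → 0x1A53
  0x1A53 + 0x7A9C = 0x094EF
  0x94EF + 0x9853 = 0x12D42 → wrap carry → 0x2D43
  0x2D43 + 0xF518 = 0x1225B → wrap carry → 0x225C
  0x225C + 0xD717 = 0x0F973
  0xF973 + 0x4A77 = 0x143EA → wrap carry → 0x43EB
One's-complement sum = 0x43EB.
Checksum = ~0x43EB & 0xFFFF = 0xBC14.

BC14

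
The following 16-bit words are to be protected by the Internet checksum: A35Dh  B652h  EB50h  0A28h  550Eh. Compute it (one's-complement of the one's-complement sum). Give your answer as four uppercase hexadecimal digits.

5BC8

One's-complement addition (fold any carry out of bit 15 back into bit 0):
  0xA35D + 0xB652 = 0x159AF → wrap carry → 0x59B0
  0x59B0 + 0xEB50 = 0x14500 → wrap carry → 0x4501
  0x4501 + 0x0A28 = 0x04F29
  0x4F29 + 0x550E = 0x0A437
One's-complement sum = 0xA437.
Checksum = ~0xA437 & 0xFFFF = 0x5BC8.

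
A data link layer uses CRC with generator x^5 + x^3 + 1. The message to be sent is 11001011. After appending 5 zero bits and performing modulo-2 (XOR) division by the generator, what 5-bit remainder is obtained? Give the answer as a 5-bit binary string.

10000

Append 5 zeros: 1100101100000. Divide by 101001 (XOR where the leading bit is 1):
  pos 0: 110010 XOR 101001 = 011011
  pos 1: 110111 XOR 101001 = 011110
  pos 2: 111101 XOR 101001 = 010100
  pos 3: 101000 XOR 101001 = 000001
Remainder (last 5 bits) = 10000. This is the CRC / FCS.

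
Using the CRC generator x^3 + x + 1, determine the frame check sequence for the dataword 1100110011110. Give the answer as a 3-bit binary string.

Append 3 zeros: 1100110011110000. Divide by 1011 (XOR where the leading bit is 1):
  pos 0: 1100 XOR 1011 = 0111
  pos 1: 1111 XOR 1011 = 0100
  pos 2: 1001 XOR 1011 = 0010
  pos 4: 1000 XOR 1011 = 0011
  pos 6: 1111 XOR 1011 = 0100
  pos 7: 1001 XOR 1011 = 0010
  pos 9: 1010 XOR 1011 = 0001
  pos 12: 1000 XOR 1011 = 0011
Remainder (last 3 bits) = 011. This is the CRC / FCS.

011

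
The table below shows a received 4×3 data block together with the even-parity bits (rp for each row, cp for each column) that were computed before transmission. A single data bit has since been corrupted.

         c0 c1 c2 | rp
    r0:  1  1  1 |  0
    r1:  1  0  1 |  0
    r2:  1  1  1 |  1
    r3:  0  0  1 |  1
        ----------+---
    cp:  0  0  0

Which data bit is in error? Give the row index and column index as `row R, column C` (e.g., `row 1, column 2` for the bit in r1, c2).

Recompute each row's even parity and compare to rp:
  r0: data parity 1, sent rp 0 → mismatch
  r1: data parity 0, sent rp 0 → ok
  r2: data parity 1, sent rp 1 → ok
  r3: data parity 1, sent rp 1 → ok
Recompute each column's even parity and compare to cp:
  c0: data parity 1, sent cp 0 → mismatch
  c1: data parity 0, sent cp 0 → ok
  c2: data parity 0, sent cp 0 → ok
Exactly one row (r0) and one column (c0) fail → the flipped bit is at their intersection.

row 0, column 0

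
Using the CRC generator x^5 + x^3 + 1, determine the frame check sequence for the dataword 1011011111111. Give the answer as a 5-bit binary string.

01110

Append 5 zeros: 101101111111100000. Divide by 101001 (XOR where the leading bit is 1):
  pos 0: 101101 XOR 101001 = 000100
  pos 3: 100111 XOR 101001 = 001110
  pos 5: 111011 XOR 101001 = 010010
  pos 6: 100101 XOR 101001 = 001100
  pos 8: 110010 XOR 101001 = 011011
  pos 9: 110110 XOR 101001 = 011111
  pos 10: 111110 XOR 101001 = 010111
  pos 11: 101110 XOR 101001 = 000111
Remainder (last 5 bits) = 01110. This is the CRC / FCS.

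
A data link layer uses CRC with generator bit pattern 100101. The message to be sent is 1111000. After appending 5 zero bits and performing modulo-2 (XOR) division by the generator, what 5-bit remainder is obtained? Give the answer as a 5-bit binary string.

Append 5 zeros: 111100000000. Divide by 100101 (XOR where the leading bit is 1):
  pos 0: 111100 XOR 100101 = 011001
  pos 1: 110010 XOR 100101 = 010111
  pos 2: 101110 XOR 100101 = 001011
  pos 4: 101100 XOR 100101 = 001001
  pos 6: 100100 XOR 100101 = 000001
Remainder (last 5 bits) = 00001. This is the CRC / FCS.

00001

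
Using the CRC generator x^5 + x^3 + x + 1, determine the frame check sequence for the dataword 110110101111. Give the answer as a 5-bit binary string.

00001

Append 5 zeros: 11011010111100000. Divide by 101011 (XOR where the leading bit is 1):
  pos 0: 110110 XOR 101011 = 011101
  pos 1: 111011 XOR 101011 = 010000
  pos 2: 100000 XOR 101011 = 001011
  pos 4: 101111 XOR 101011 = 000100
  pos 7: 100110 XOR 101011 = 001101
  pos 9: 110100 XOR 101011 = 011111
  pos 10: 111110 XOR 101011 = 010101
  pos 11: 101010 XOR 101011 = 000001
Remainder (last 5 bits) = 00001. This is the CRC / FCS.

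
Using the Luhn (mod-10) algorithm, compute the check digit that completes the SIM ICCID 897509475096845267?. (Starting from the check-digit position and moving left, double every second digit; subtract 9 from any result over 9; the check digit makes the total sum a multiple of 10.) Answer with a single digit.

4

Partial digits right→left: 7 6 2 5 4 8 6 9 0 5 7 4 9 0 5 7 9 8
Double every second digit counting from the check-digit position (so the 1st, 3rd, 5th, ... of the partial from the right).
  doubled (with −9 where >9): 5 4 8 3 0 5 9 1 9 → sum 44
  kept as-is: 6 5 8 9 5 4 0 7 8 → sum 52
Total = 44 + 52 = 96.
Check digit = (10 − (96 mod 10)) mod 10 = 4.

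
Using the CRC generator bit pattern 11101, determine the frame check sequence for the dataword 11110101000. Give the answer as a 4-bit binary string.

Append 4 zeros: 111101010000000. Divide by 11101 (XOR where the leading bit is 1):
  pos 0: 11110 XOR 11101 = 00011
  pos 3: 11101 XOR 11101 = 00000
Remainder (last 4 bits) = 0000. This is the CRC / FCS.

0000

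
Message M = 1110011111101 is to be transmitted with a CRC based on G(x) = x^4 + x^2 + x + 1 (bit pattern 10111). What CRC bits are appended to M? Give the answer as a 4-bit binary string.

0011

Append 4 zeros: 11100111111010000. Divide by 10111 (XOR where the leading bit is 1):
  pos 0: 11100 XOR 10111 = 01011
  pos 1: 10111 XOR 10111 = 00000
  pos 6: 11111 XOR 10111 = 01000
  pos 7: 10000 XOR 10111 = 00111
  pos 9: 11110 XOR 10111 = 01001
  pos 10: 10010 XOR 10111 = 00101
  pos 12: 10100 XOR 10111 = 00011
Remainder (last 4 bits) = 0011. This is the CRC / FCS.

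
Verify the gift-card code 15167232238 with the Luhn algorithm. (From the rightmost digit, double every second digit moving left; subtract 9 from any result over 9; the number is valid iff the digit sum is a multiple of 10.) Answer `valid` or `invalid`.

valid

From the right, keep odd positions and double even positions (subtract 9 from any doubled value over 9):
  doubled (positions 2,4,...): 6 4 4 3 1 → sum 18
  kept (positions 1,3,...): 8 2 3 7 1 1 → sum 22
Total = 40.
40 mod 10 = 0, so the number is valid.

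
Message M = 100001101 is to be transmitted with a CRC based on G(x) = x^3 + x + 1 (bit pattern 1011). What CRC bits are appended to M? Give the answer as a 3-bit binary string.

111

Append 3 zeros: 100001101000. Divide by 1011 (XOR where the leading bit is 1):
  pos 0: 1000 XOR 1011 = 0011
  pos 2: 1101 XOR 1011 = 0110
  pos 3: 1101 XOR 1011 = 0110
  pos 4: 1100 XOR 1011 = 0111
  pos 5: 1111 XOR 1011 = 0100
  pos 6: 1000 XOR 1011 = 0011
  pos 8: 1100 XOR 1011 = 0111
Remainder (last 3 bits) = 111. This is the CRC / FCS.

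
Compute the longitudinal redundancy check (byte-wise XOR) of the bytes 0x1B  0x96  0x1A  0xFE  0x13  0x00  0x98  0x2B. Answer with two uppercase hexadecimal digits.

C9

XOR the bytes together:
  start with 0x1B
  0x1B ⊕ 0x96 = 0x8D
  0x8D ⊕ 0x1A = 0x97
  0x97 ⊕ 0xFE = 0x69
  0x69 ⊕ 0x13 = 0x7A
  0x7A ⊕ 0x00 = 0x7A
  0x7A ⊕ 0x98 = 0xE2
  0xE2 ⊕ 0x2B = 0xC9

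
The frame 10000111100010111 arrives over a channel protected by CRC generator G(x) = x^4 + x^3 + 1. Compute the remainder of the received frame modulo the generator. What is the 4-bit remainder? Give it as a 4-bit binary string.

Modulo-2 division of 10000111100010111 by 11001:
  pos 0: 10000 XOR 11001 = 01001
  pos 1: 10011 XOR 11001 = 01010
  pos 2: 10101 XOR 11001 = 01100
  pos 3: 11001 XOR 11001 = 00000
  pos 8: 10001 XOR 11001 = 01000
  pos 9: 10000 XOR 11001 = 01001
  pos 10: 10011 XOR 11001 = 01010
  pos 11: 10101 XOR 11001 = 01100
  pos 12: 11001 XOR 11001 = 00000
Remainder = 0000 (zero — the frame passes the CRC check).

0000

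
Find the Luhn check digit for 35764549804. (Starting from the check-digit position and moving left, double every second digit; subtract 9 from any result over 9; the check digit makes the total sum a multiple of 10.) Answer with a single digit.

3

Partial digits right→left: 4 0 8 9 4 5 4 6 7 5 3
Double every second digit counting from the check-digit position (so the 1st, 3rd, 5th, ... of the partial from the right).
  doubled (with −9 where >9): 8 7 8 8 5 6 → sum 42
  kept as-is: 0 9 5 6 5 → sum 25
Total = 42 + 25 = 67.
Check digit = (10 − (67 mod 10)) mod 10 = 3.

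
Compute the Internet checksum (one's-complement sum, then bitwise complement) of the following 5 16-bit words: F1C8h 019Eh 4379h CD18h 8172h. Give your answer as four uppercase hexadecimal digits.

One's-complement addition (fold any carry out of bit 15 back into bit 0):
  0xF1C8 + 0x019E = 0x0F366
  0xF366 + 0x4379 = 0x136DF → wrap carry → 0x36E0
  0x36E0 + 0xCD18 = 0x103F8 → wrap carry → 0x03F9
  0x03F9 + 0x8172 = 0x0856B
One's-complement sum = 0x856B.
Checksum = ~0x856B & 0xFFFF = 0x7A94.

7A94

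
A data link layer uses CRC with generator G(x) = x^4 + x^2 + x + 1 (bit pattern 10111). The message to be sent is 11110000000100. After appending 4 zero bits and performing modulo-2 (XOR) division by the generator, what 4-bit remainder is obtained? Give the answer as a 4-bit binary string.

0100

Append 4 zeros: 111100000001000000. Divide by 10111 (XOR where the leading bit is 1):
  pos 0: 11110 XOR 10111 = 01001
  pos 1: 10010 XOR 10111 = 00101
  pos 3: 10100 XOR 10111 = 00011
  pos 6: 11000 XOR 10111 = 01111
  pos 7: 11111 XOR 10111 = 01000
  pos 8: 10000 XOR 10111 = 00111
  pos 10: 11100 XOR 10111 = 01011
  pos 11: 10110 XOR 10111 = 00001
Remainder (last 4 bits) = 0100. This is the CRC / FCS.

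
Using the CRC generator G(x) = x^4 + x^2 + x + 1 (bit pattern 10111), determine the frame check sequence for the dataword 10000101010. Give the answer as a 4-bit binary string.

1010

Append 4 zeros: 100001010100000. Divide by 10111 (XOR where the leading bit is 1):
  pos 0: 10000 XOR 10111 = 00111
  pos 2: 11110 XOR 10111 = 01001
  pos 3: 10011 XOR 10111 = 00100
  pos 5: 10001 XOR 10111 = 00110
  pos 7: 11000 XOR 10111 = 01111
  pos 8: 11110 XOR 10111 = 01001
  pos 9: 10010 XOR 10111 = 00101
Remainder (last 4 bits) = 1010. This is the CRC / FCS.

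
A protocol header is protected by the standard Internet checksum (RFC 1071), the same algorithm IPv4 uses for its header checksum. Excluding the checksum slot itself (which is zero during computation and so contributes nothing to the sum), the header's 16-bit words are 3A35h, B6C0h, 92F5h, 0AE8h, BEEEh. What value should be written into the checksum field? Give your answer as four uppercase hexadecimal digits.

One's-complement addition (fold any carry out of bit 15 back into bit 0):
  0x3A35 + 0xB6C0 = 0x0F0F5
  0xF0F5 + 0x92F5 = 0x183EA → wrap carry → 0x83EB
  0x83EB + 0x0AE8 = 0x08ED3
  0x8ED3 + 0xBEEE = 0x14DC1 → wrap carry → 0x4DC2
One's-complement sum = 0x4DC2.
Checksum = ~0x4DC2 & 0xFFFF = 0xB23D.

B23D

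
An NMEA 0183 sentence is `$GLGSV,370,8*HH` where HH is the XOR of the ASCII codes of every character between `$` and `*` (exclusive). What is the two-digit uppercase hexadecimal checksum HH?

XOR the ASCII codes of the payload characters:
  'G' = 0x47 → acc = 0x47
  'L' = 0x4C → acc = 0x0B
  'G' = 0x47 → acc = 0x4C
  'S' = 0x53 → acc = 0x1F
  'V' = 0x56 → acc = 0x49
  ',' = 0x2C → acc = 0x65
  '3' = 0x33 → acc = 0x56
  '7' = 0x37 → acc = 0x61
  '0' = 0x30 → acc = 0x51
  ',' = 0x2C → acc = 0x7D
  '8' = 0x38 → acc = 0x45
Checksum = 0x45.

45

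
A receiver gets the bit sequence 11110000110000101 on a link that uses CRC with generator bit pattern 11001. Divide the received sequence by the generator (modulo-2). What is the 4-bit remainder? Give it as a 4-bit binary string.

0101

Modulo-2 division of 11110000110000101 by 11001:
  pos 0: 11110 XOR 11001 = 00111
  pos 2: 11100 XOR 11001 = 00101
  pos 4: 10101 XOR 11001 = 01100
  pos 5: 11001 XOR 11001 = 00000
Remainder = 0101 (nonzero — an error is detected).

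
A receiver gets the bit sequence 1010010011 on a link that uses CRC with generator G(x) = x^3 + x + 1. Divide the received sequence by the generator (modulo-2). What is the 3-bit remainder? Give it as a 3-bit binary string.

000

Modulo-2 division of 1010010011 by 1011:
  pos 0: 1010 XOR 1011 = 0001
  pos 3: 1010 XOR 1011 = 0001
  pos 6: 1011 XOR 1011 = 0000
Remainder = 000 (zero — the frame passes the CRC check).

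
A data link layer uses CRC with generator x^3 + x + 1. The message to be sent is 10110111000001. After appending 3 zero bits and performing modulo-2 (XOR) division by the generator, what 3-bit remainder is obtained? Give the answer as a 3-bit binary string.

Append 3 zeros: 10110111000001000. Divide by 1011 (XOR where the leading bit is 1):
  pos 0: 1011 XOR 1011 = 0000
  pos 5: 1110 XOR 1011 = 0101
  pos 6: 1010 XOR 1011 = 0001
  pos 9: 1000 XOR 1011 = 0011
  pos 11: 1110 XOR 1011 = 0101
  pos 12: 1010 XOR 1011 = 0001
Remainder (last 3 bits) = 010. This is the CRC / FCS.

010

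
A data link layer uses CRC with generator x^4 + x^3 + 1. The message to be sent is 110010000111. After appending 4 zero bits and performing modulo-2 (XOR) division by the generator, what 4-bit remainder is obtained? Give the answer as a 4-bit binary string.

1101

Append 4 zeros: 1100100001110000. Divide by 11001 (XOR where the leading bit is 1):
  pos 0: 11001 XOR 11001 = 00000
  pos 9: 11100 XOR 11001 = 00101
  pos 11: 10100 XOR 11001 = 01101
Remainder (last 4 bits) = 1101. This is the CRC / FCS.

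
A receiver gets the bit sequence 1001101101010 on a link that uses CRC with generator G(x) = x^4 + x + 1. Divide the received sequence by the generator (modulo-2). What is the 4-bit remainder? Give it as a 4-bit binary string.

Modulo-2 division of 1001101101010 by 10011:
  pos 0: 10011 XOR 10011 = 00000
  pos 6: 11010 XOR 10011 = 01001
  pos 7: 10011 XOR 10011 = 00000
Remainder = 0000 (zero — the frame passes the CRC check).

0000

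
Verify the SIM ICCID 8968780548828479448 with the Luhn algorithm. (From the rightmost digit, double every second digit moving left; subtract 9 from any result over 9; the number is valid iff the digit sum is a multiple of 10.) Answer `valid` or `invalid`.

valid

From the right, keep odd positions and double even positions (subtract 9 from any doubled value over 9):
  doubled (positions 2,4,...): 8 9 8 4 7 1 7 7 9 → sum 60
  kept (positions 1,3,...): 8 4 7 8 8 4 0 7 6 8 → sum 60
Total = 120.
120 mod 10 = 0, so the number is valid.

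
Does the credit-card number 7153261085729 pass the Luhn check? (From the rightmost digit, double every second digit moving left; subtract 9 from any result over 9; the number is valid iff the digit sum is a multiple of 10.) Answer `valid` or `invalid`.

From the right, keep odd positions and double even positions (subtract 9 from any doubled value over 9):
  doubled (positions 2,4,...): 4 1 0 3 6 2 → sum 16
  kept (positions 1,3,...): 9 7 8 1 2 5 7 → sum 39
Total = 55.
55 mod 10 = 5, so the number is invalid.

invalid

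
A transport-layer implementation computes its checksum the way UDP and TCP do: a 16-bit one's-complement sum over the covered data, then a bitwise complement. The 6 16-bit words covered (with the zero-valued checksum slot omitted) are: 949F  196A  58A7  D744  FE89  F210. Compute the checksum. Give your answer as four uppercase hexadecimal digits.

316F

One's-complement addition (fold any carry out of bit 15 back into bit 0):
  0x949F + 0x196A = 0x0AE09
  0xAE09 + 0x58A7 = 0x106B0 → wrap carry → 0x06B1
  0x06B1 + 0xD744 = 0x0DDF5
  0xDDF5 + 0xFE89 = 0x1DC7E → wrap carry → 0xDC7F
  0xDC7F + 0xF210 = 0x1CE8F → wrap carry → 0xCE90
One's-complement sum = 0xCE90.
Checksum = ~0xCE90 & 0xFFFF = 0x316F.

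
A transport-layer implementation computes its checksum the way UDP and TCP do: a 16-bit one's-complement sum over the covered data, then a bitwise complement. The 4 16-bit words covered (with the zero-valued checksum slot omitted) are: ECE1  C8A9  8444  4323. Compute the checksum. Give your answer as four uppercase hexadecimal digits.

830C

One's-complement addition (fold any carry out of bit 15 back into bit 0):
  0xECE1 + 0xC8A9 = 0x1B58A → wrap carry → 0xB58B
  0xB58B + 0x8444 = 0x139CF → wrap carry → 0x39D0
  0x39D0 + 0x4323 = 0x07CF3
One's-complement sum = 0x7CF3.
Checksum = ~0x7CF3 & 0xFFFF = 0x830C.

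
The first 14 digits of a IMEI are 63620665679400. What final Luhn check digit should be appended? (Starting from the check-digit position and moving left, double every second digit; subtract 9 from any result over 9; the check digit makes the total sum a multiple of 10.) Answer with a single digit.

0

Partial digits right→left: 0 0 4 9 7 6 5 6 6 0 2 6 3 6
Double every second digit counting from the check-digit position (so the 1st, 3rd, 5th, ... of the partial from the right).
  doubled (with −9 where >9): 0 8 5 1 3 4 6 → sum 27
  kept as-is: 0 9 6 6 0 6 6 → sum 33
Total = 27 + 33 = 60.
Check digit = (10 − (60 mod 10)) mod 10 = 0.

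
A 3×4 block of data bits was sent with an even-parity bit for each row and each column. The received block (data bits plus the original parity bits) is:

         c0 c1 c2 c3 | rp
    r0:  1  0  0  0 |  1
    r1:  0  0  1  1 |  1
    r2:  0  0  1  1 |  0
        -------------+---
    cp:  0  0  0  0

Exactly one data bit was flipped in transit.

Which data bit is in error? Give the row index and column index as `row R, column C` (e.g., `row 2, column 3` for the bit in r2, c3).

row 1, column 0

Recompute each row's even parity and compare to rp:
  r0: data parity 1, sent rp 1 → ok
  r1: data parity 0, sent rp 1 → mismatch
  r2: data parity 0, sent rp 0 → ok
Recompute each column's even parity and compare to cp:
  c0: data parity 1, sent cp 0 → mismatch
  c1: data parity 0, sent cp 0 → ok
  c2: data parity 0, sent cp 0 → ok
  c3: data parity 0, sent cp 0 → ok
Exactly one row (r1) and one column (c0) fail → the flipped bit is at their intersection.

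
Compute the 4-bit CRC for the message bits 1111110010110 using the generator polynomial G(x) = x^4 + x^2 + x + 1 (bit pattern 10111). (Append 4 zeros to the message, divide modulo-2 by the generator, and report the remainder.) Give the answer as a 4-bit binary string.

0010

Append 4 zeros: 11111100101100000. Divide by 10111 (XOR where the leading bit is 1):
  pos 0: 11111 XOR 10111 = 01000
  pos 1: 10001 XOR 10111 = 00110
  pos 3: 11000 XOR 10111 = 01111
  pos 4: 11111 XOR 10111 = 01000
  pos 5: 10000 XOR 10111 = 00111
  pos 7: 11111 XOR 10111 = 01000
  pos 8: 10000 XOR 10111 = 00111
  pos 10: 11100 XOR 10111 = 01011
  pos 11: 10110 XOR 10111 = 00001
Remainder (last 4 bits) = 0010. This is the CRC / FCS.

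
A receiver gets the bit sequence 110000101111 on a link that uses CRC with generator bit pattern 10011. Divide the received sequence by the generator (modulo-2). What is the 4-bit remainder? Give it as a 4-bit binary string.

Modulo-2 division of 110000101111 by 10011:
  pos 0: 11000 XOR 10011 = 01011
  pos 1: 10110 XOR 10011 = 00101
  pos 3: 10110 XOR 10011 = 00101
  pos 5: 10111 XOR 10011 = 00100
  pos 7: 10011 XOR 10011 = 00000
Remainder = 0000 (zero — the frame passes the CRC check).

0000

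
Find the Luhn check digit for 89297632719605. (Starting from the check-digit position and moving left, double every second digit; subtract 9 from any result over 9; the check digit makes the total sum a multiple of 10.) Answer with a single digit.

Partial digits right→left: 5 0 6 9 1 7 2 3 6 7 9 2 9 8
Double every second digit counting from the check-digit position (so the 1st, 3rd, 5th, ... of the partial from the right).
  doubled (with −9 where >9): 1 3 2 4 3 9 9 → sum 31
  kept as-is: 0 9 7 3 7 2 8 → sum 36
Total = 31 + 36 = 67.
Check digit = (10 − (67 mod 10)) mod 10 = 3.

3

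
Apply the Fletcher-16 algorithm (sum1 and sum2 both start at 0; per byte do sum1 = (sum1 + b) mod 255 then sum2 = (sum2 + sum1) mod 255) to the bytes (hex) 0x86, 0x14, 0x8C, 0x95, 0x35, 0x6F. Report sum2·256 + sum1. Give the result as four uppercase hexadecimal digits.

5861

Running sums (mod 255):
  after byte 0 (0x86): sum1=134, sum2=134
  after byte 1 (0x14): sum1=154, sum2=33
  after byte 2 (0x8C): sum1=39, sum2=72
  after byte 3 (0x95): sum1=188, sum2=5
  after byte 4 (0x35): sum1=241, sum2=246
  after byte 5 (0x6F): sum1=97, sum2=88
Checksum = sum2·256 + sum1 = 88·256 + 97 = 22625 = 0x5861.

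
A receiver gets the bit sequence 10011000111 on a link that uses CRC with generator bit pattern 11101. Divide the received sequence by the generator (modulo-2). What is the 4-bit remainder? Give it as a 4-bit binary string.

0000

Modulo-2 division of 10011000111 by 11101:
  pos 0: 10011 XOR 11101 = 01110
  pos 1: 11100 XOR 11101 = 00001
  pos 5: 10011 XOR 11101 = 01110
  pos 6: 11101 XOR 11101 = 00000
Remainder = 0000 (zero — the frame passes the CRC check).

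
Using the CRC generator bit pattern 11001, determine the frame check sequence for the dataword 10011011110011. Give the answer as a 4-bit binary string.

0000

Append 4 zeros: 100110111100110000. Divide by 11001 (XOR where the leading bit is 1):
  pos 0: 10011 XOR 11001 = 01010
  pos 1: 10100 XOR 11001 = 01101
  pos 2: 11011 XOR 11001 = 00010
  pos 5: 10111 XOR 11001 = 01110
  pos 6: 11100 XOR 11001 = 00101
  pos 8: 10101 XOR 11001 = 01100
  pos 9: 11001 XOR 11001 = 00000
Remainder (last 4 bits) = 0000. This is the CRC / FCS.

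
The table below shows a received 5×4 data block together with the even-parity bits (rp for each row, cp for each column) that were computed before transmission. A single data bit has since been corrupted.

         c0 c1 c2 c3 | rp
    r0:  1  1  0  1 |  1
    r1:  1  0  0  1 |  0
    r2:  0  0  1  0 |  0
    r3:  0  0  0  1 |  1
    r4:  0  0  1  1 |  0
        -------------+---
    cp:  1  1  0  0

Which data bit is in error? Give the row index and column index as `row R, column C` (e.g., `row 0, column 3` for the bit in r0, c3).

Recompute each row's even parity and compare to rp:
  r0: data parity 1, sent rp 1 → ok
  r1: data parity 0, sent rp 0 → ok
  r2: data parity 1, sent rp 0 → mismatch
  r3: data parity 1, sent rp 1 → ok
  r4: data parity 0, sent rp 0 → ok
Recompute each column's even parity and compare to cp:
  c0: data parity 0, sent cp 1 → mismatch
  c1: data parity 1, sent cp 1 → ok
  c2: data parity 0, sent cp 0 → ok
  c3: data parity 0, sent cp 0 → ok
Exactly one row (r2) and one column (c0) fail → the flipped bit is at their intersection.

row 2, column 0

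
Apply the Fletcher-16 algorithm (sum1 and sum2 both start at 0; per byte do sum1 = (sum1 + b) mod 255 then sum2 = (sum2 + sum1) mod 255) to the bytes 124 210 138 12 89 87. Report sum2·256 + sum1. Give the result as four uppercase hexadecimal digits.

Running sums (mod 255):
  after byte 0 (124): sum1=124, sum2=124
  after byte 1 (210): sum1=79, sum2=203
  after byte 2 (138): sum1=217, sum2=165
  after byte 3 (12): sum1=229, sum2=139
  after byte 4 (89): sum1=63, sum2=202
  after byte 5 (87): sum1=150, sum2=97
Checksum = sum2·256 + sum1 = 97·256 + 150 = 24982 = 0x6196.

6196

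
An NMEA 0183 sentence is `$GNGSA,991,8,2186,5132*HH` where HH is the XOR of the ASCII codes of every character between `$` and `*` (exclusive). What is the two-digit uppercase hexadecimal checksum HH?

5D

XOR the ASCII codes of the payload characters:
  'G' = 0x47 → acc = 0x47
  'N' = 0x4E → acc = 0x09
  'G' = 0x47 → acc = 0x4E
  'S' = 0x53 → acc = 0x1D
  'A' = 0x41 → acc = 0x5C
  ',' = 0x2C → acc = 0x70
  '9' = 0x39 → acc = 0x49
  '9' = 0x39 → acc = 0x70
  '1' = 0x31 → acc = 0x41
  ',' = 0x2C → acc = 0x6D
  '8' = 0x38 → acc = 0x55
  ',' = 0x2C → acc = 0x79
  '2' = 0x32 → acc = 0x4B
  '1' = 0x31 → acc = 0x7A
  '8' = 0x38 → acc = 0x42
  '6' = 0x36 → acc = 0x74
  ',' = 0x2C → acc = 0x58
  '5' = 0x35 → acc = 0x6D
  '1' = 0x31 → acc = 0x5C
  '3' = 0x33 → acc = 0x6F
  '2' = 0x32 → acc = 0x5D
Checksum = 0x5D.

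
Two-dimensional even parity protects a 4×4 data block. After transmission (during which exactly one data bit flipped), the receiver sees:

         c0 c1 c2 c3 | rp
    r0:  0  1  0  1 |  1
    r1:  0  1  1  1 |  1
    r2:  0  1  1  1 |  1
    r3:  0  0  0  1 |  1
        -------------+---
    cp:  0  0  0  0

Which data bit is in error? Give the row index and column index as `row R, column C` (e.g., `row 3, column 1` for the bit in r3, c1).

Recompute each row's even parity and compare to rp:
  r0: data parity 0, sent rp 1 → mismatch
  r1: data parity 1, sent rp 1 → ok
  r2: data parity 1, sent rp 1 → ok
  r3: data parity 1, sent rp 1 → ok
Recompute each column's even parity and compare to cp:
  c0: data parity 0, sent cp 0 → ok
  c1: data parity 1, sent cp 0 → mismatch
  c2: data parity 0, sent cp 0 → ok
  c3: data parity 0, sent cp 0 → ok
Exactly one row (r0) and one column (c1) fail → the flipped bit is at their intersection.

row 0, column 1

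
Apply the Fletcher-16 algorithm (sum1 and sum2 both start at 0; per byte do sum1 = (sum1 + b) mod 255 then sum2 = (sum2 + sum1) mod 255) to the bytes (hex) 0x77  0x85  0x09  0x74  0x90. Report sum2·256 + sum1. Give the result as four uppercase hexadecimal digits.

000B

Running sums (mod 255):
  after byte 0 (0x77): sum1=119, sum2=119
  after byte 1 (0x85): sum1=252, sum2=116
  after byte 2 (0x09): sum1=6, sum2=122
  after byte 3 (0x74): sum1=122, sum2=244
  after byte 4 (0x90): sum1=11, sum2=0
Checksum = sum2·256 + sum1 = 0·256 + 11 = 11 = 0x000B.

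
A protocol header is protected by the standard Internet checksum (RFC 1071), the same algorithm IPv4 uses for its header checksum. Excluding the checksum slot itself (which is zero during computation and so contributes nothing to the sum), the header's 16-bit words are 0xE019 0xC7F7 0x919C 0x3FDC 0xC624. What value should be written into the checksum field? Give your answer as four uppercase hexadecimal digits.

C050

One's-complement addition (fold any carry out of bit 15 back into bit 0):
  0xE019 + 0xC7F7 = 0x1A810 → wrap carry → 0xA811
  0xA811 + 0x919C = 0x139AD → wrap carry → 0x39AE
  0x39AE + 0x3FDC = 0x0798A
  0x798A + 0xC624 = 0x13FAE → wrap carry → 0x3FAF
One's-complement sum = 0x3FAF.
Checksum = ~0x3FAF & 0xFFFF = 0xC050.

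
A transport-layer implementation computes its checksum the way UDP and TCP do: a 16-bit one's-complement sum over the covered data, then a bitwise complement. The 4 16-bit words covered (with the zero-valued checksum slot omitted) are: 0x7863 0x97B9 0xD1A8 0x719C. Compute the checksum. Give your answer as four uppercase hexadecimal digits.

One's-complement addition (fold any carry out of bit 15 back into bit 0):
  0x7863 + 0x97B9 = 0x1101C → wrap carry → 0x101D
  0x101D + 0xD1A8 = 0x0E1C5
  0xE1C5 + 0x719C = 0x15361 → wrap carry → 0x5362
One's-complement sum = 0x5362.
Checksum = ~0x5362 & 0xFFFF = 0xAC9D.

AC9D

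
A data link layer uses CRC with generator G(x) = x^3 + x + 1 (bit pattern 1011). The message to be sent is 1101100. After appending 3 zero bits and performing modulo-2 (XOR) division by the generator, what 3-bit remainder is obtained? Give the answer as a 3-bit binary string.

Append 3 zeros: 1101100000. Divide by 1011 (XOR where the leading bit is 1):
  pos 0: 1101 XOR 1011 = 0110
  pos 1: 1101 XOR 1011 = 0110
  pos 2: 1100 XOR 1011 = 0111
  pos 3: 1110 XOR 1011 = 0101
  pos 4: 1010 XOR 1011 = 0001
Remainder (last 3 bits) = 100. This is the CRC / FCS.

100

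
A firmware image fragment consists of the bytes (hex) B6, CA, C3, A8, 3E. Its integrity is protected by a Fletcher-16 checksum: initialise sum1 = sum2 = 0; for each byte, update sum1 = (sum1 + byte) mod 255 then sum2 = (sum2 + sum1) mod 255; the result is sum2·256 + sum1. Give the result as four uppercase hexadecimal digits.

972C

Running sums (mod 255):
  after byte 0 (B6): sum1=182, sum2=182
  after byte 1 (CA): sum1=129, sum2=56
  after byte 2 (C3): sum1=69, sum2=125
  after byte 3 (A8): sum1=237, sum2=107
  after byte 4 (3E): sum1=44, sum2=151
Checksum = sum2·256 + sum1 = 151·256 + 44 = 38700 = 0x972C.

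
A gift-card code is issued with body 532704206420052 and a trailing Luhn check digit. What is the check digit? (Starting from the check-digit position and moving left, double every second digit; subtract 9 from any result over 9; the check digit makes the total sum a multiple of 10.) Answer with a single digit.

Partial digits right→left: 2 5 0 0 2 4 6 0 2 4 0 7 2 3 5
Double every second digit counting from the check-digit position (so the 1st, 3rd, 5th, ... of the partial from the right).
  doubled (with −9 where >9): 4 0 4 3 4 0 4 1 → sum 20
  kept as-is: 5 0 4 0 4 7 3 → sum 23
Total = 20 + 23 = 43.
Check digit = (10 − (43 mod 10)) mod 10 = 7.

7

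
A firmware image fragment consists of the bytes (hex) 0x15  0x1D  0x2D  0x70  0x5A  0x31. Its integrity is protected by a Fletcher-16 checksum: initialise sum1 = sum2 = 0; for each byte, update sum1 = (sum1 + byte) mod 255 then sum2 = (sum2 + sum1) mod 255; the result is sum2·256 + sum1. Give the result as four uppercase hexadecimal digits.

FB5B

Running sums (mod 255):
  after byte 0 (0x15): sum1=21, sum2=21
  after byte 1 (0x1D): sum1=50, sum2=71
  after byte 2 (0x2D): sum1=95, sum2=166
  after byte 3 (0x70): sum1=207, sum2=118
  after byte 4 (0x5A): sum1=42, sum2=160
  after byte 5 (0x31): sum1=91, sum2=251
Checksum = sum2·256 + sum1 = 251·256 + 91 = 64347 = 0xFB5B.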